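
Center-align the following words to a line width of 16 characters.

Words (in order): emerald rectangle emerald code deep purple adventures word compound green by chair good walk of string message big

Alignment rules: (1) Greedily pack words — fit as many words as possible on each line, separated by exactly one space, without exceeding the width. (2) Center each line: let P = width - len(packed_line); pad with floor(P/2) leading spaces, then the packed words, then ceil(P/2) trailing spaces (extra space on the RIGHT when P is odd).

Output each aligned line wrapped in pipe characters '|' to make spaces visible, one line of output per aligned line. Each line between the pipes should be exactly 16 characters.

Answer: |    emerald     |
|   rectangle    |
|  emerald code  |
|  deep purple   |
|adventures word |
| compound green |
| by chair good  |
| walk of string |
|  message big   |

Derivation:
Line 1: ['emerald'] (min_width=7, slack=9)
Line 2: ['rectangle'] (min_width=9, slack=7)
Line 3: ['emerald', 'code'] (min_width=12, slack=4)
Line 4: ['deep', 'purple'] (min_width=11, slack=5)
Line 5: ['adventures', 'word'] (min_width=15, slack=1)
Line 6: ['compound', 'green'] (min_width=14, slack=2)
Line 7: ['by', 'chair', 'good'] (min_width=13, slack=3)
Line 8: ['walk', 'of', 'string'] (min_width=14, slack=2)
Line 9: ['message', 'big'] (min_width=11, slack=5)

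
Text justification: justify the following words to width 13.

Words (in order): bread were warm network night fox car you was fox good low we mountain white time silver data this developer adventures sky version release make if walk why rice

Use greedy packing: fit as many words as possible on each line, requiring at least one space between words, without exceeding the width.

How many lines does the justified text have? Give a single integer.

Line 1: ['bread', 'were'] (min_width=10, slack=3)
Line 2: ['warm', 'network'] (min_width=12, slack=1)
Line 3: ['night', 'fox', 'car'] (min_width=13, slack=0)
Line 4: ['you', 'was', 'fox'] (min_width=11, slack=2)
Line 5: ['good', 'low', 'we'] (min_width=11, slack=2)
Line 6: ['mountain'] (min_width=8, slack=5)
Line 7: ['white', 'time'] (min_width=10, slack=3)
Line 8: ['silver', 'data'] (min_width=11, slack=2)
Line 9: ['this'] (min_width=4, slack=9)
Line 10: ['developer'] (min_width=9, slack=4)
Line 11: ['adventures'] (min_width=10, slack=3)
Line 12: ['sky', 'version'] (min_width=11, slack=2)
Line 13: ['release', 'make'] (min_width=12, slack=1)
Line 14: ['if', 'walk', 'why'] (min_width=11, slack=2)
Line 15: ['rice'] (min_width=4, slack=9)
Total lines: 15

Answer: 15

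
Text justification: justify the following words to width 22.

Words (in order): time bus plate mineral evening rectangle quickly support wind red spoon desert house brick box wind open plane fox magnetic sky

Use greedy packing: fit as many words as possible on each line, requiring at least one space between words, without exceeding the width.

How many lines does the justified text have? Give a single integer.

Answer: 6

Derivation:
Line 1: ['time', 'bus', 'plate', 'mineral'] (min_width=22, slack=0)
Line 2: ['evening', 'rectangle'] (min_width=17, slack=5)
Line 3: ['quickly', 'support', 'wind'] (min_width=20, slack=2)
Line 4: ['red', 'spoon', 'desert', 'house'] (min_width=22, slack=0)
Line 5: ['brick', 'box', 'wind', 'open'] (min_width=19, slack=3)
Line 6: ['plane', 'fox', 'magnetic', 'sky'] (min_width=22, slack=0)
Total lines: 6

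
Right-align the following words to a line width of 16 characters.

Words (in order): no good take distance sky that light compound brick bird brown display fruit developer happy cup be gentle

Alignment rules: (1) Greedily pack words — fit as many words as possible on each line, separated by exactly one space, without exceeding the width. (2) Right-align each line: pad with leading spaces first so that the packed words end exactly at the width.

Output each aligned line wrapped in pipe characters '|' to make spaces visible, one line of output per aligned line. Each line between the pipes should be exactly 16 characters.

Answer: |    no good take|
|    distance sky|
|      that light|
|  compound brick|
|      bird brown|
|   display fruit|
| developer happy|
|   cup be gentle|

Derivation:
Line 1: ['no', 'good', 'take'] (min_width=12, slack=4)
Line 2: ['distance', 'sky'] (min_width=12, slack=4)
Line 3: ['that', 'light'] (min_width=10, slack=6)
Line 4: ['compound', 'brick'] (min_width=14, slack=2)
Line 5: ['bird', 'brown'] (min_width=10, slack=6)
Line 6: ['display', 'fruit'] (min_width=13, slack=3)
Line 7: ['developer', 'happy'] (min_width=15, slack=1)
Line 8: ['cup', 'be', 'gentle'] (min_width=13, slack=3)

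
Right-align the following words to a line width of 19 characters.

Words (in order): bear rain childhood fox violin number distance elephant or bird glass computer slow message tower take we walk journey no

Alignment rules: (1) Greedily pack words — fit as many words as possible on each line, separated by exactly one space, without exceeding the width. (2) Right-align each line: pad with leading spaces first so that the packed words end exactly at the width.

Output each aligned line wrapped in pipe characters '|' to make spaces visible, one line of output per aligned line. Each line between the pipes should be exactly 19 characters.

Answer: |bear rain childhood|
|  fox violin number|
|  distance elephant|
|      or bird glass|
|      computer slow|
| message tower take|
| we walk journey no|

Derivation:
Line 1: ['bear', 'rain', 'childhood'] (min_width=19, slack=0)
Line 2: ['fox', 'violin', 'number'] (min_width=17, slack=2)
Line 3: ['distance', 'elephant'] (min_width=17, slack=2)
Line 4: ['or', 'bird', 'glass'] (min_width=13, slack=6)
Line 5: ['computer', 'slow'] (min_width=13, slack=6)
Line 6: ['message', 'tower', 'take'] (min_width=18, slack=1)
Line 7: ['we', 'walk', 'journey', 'no'] (min_width=18, slack=1)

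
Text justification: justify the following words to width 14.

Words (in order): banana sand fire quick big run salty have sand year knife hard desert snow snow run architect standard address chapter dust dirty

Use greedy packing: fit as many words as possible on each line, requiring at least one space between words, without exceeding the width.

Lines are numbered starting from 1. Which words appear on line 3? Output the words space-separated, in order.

Line 1: ['banana', 'sand'] (min_width=11, slack=3)
Line 2: ['fire', 'quick', 'big'] (min_width=14, slack=0)
Line 3: ['run', 'salty', 'have'] (min_width=14, slack=0)
Line 4: ['sand', 'year'] (min_width=9, slack=5)
Line 5: ['knife', 'hard'] (min_width=10, slack=4)
Line 6: ['desert', 'snow'] (min_width=11, slack=3)
Line 7: ['snow', 'run'] (min_width=8, slack=6)
Line 8: ['architect'] (min_width=9, slack=5)
Line 9: ['standard'] (min_width=8, slack=6)
Line 10: ['address'] (min_width=7, slack=7)
Line 11: ['chapter', 'dust'] (min_width=12, slack=2)
Line 12: ['dirty'] (min_width=5, slack=9)

Answer: run salty have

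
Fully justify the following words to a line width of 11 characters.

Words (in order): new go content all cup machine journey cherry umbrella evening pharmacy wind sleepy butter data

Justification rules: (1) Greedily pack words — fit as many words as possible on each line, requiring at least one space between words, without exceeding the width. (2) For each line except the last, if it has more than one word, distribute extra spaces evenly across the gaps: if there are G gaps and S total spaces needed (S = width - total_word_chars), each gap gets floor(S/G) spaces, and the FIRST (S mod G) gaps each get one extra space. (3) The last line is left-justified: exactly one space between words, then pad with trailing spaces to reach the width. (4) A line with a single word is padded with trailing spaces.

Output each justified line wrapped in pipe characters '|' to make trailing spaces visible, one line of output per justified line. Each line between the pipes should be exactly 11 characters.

Answer: |new      go|
|content all|
|cup machine|
|journey    |
|cherry     |
|umbrella   |
|evening    |
|pharmacy   |
|wind sleepy|
|butter data|

Derivation:
Line 1: ['new', 'go'] (min_width=6, slack=5)
Line 2: ['content', 'all'] (min_width=11, slack=0)
Line 3: ['cup', 'machine'] (min_width=11, slack=0)
Line 4: ['journey'] (min_width=7, slack=4)
Line 5: ['cherry'] (min_width=6, slack=5)
Line 6: ['umbrella'] (min_width=8, slack=3)
Line 7: ['evening'] (min_width=7, slack=4)
Line 8: ['pharmacy'] (min_width=8, slack=3)
Line 9: ['wind', 'sleepy'] (min_width=11, slack=0)
Line 10: ['butter', 'data'] (min_width=11, slack=0)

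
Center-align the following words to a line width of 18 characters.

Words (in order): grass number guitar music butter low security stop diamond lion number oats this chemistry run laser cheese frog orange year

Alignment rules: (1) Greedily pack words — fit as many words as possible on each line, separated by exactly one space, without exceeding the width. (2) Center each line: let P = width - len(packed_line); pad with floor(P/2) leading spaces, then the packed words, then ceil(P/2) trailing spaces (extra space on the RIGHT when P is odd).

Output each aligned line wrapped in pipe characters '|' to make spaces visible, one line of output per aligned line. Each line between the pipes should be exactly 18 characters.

Answer: |   grass number   |
|   guitar music   |
|    butter low    |
|  security stop   |
|   diamond lion   |
| number oats this |
|  chemistry run   |
|laser cheese frog |
|   orange year    |

Derivation:
Line 1: ['grass', 'number'] (min_width=12, slack=6)
Line 2: ['guitar', 'music'] (min_width=12, slack=6)
Line 3: ['butter', 'low'] (min_width=10, slack=8)
Line 4: ['security', 'stop'] (min_width=13, slack=5)
Line 5: ['diamond', 'lion'] (min_width=12, slack=6)
Line 6: ['number', 'oats', 'this'] (min_width=16, slack=2)
Line 7: ['chemistry', 'run'] (min_width=13, slack=5)
Line 8: ['laser', 'cheese', 'frog'] (min_width=17, slack=1)
Line 9: ['orange', 'year'] (min_width=11, slack=7)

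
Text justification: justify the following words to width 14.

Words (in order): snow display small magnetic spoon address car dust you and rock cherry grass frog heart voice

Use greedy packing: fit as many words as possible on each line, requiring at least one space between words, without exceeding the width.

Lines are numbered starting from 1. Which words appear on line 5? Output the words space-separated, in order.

Answer: and rock

Derivation:
Line 1: ['snow', 'display'] (min_width=12, slack=2)
Line 2: ['small', 'magnetic'] (min_width=14, slack=0)
Line 3: ['spoon', 'address'] (min_width=13, slack=1)
Line 4: ['car', 'dust', 'you'] (min_width=12, slack=2)
Line 5: ['and', 'rock'] (min_width=8, slack=6)
Line 6: ['cherry', 'grass'] (min_width=12, slack=2)
Line 7: ['frog', 'heart'] (min_width=10, slack=4)
Line 8: ['voice'] (min_width=5, slack=9)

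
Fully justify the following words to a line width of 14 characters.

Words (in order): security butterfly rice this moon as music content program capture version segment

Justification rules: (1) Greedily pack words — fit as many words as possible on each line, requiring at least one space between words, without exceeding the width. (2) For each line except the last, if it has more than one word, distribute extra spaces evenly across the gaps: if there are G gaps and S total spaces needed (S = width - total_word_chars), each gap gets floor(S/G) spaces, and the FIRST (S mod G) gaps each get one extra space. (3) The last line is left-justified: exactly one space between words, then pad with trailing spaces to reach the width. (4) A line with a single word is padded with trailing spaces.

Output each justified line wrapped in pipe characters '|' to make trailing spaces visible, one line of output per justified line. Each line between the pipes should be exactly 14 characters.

Answer: |security      |
|butterfly rice|
|this  moon  as|
|music  content|
|program       |
|capture       |
|version       |
|segment       |

Derivation:
Line 1: ['security'] (min_width=8, slack=6)
Line 2: ['butterfly', 'rice'] (min_width=14, slack=0)
Line 3: ['this', 'moon', 'as'] (min_width=12, slack=2)
Line 4: ['music', 'content'] (min_width=13, slack=1)
Line 5: ['program'] (min_width=7, slack=7)
Line 6: ['capture'] (min_width=7, slack=7)
Line 7: ['version'] (min_width=7, slack=7)
Line 8: ['segment'] (min_width=7, slack=7)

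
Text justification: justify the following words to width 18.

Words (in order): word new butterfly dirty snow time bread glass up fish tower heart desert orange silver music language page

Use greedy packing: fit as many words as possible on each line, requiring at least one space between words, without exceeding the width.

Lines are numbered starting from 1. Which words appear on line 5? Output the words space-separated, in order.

Line 1: ['word', 'new', 'butterfly'] (min_width=18, slack=0)
Line 2: ['dirty', 'snow', 'time'] (min_width=15, slack=3)
Line 3: ['bread', 'glass', 'up'] (min_width=14, slack=4)
Line 4: ['fish', 'tower', 'heart'] (min_width=16, slack=2)
Line 5: ['desert', 'orange'] (min_width=13, slack=5)
Line 6: ['silver', 'music'] (min_width=12, slack=6)
Line 7: ['language', 'page'] (min_width=13, slack=5)

Answer: desert orange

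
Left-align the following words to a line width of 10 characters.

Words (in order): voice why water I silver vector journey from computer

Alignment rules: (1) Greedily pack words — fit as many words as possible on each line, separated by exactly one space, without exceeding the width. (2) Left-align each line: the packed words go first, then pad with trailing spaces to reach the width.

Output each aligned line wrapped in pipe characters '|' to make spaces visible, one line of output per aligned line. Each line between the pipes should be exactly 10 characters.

Answer: |voice why |
|water I   |
|silver    |
|vector    |
|journey   |
|from      |
|computer  |

Derivation:
Line 1: ['voice', 'why'] (min_width=9, slack=1)
Line 2: ['water', 'I'] (min_width=7, slack=3)
Line 3: ['silver'] (min_width=6, slack=4)
Line 4: ['vector'] (min_width=6, slack=4)
Line 5: ['journey'] (min_width=7, slack=3)
Line 6: ['from'] (min_width=4, slack=6)
Line 7: ['computer'] (min_width=8, slack=2)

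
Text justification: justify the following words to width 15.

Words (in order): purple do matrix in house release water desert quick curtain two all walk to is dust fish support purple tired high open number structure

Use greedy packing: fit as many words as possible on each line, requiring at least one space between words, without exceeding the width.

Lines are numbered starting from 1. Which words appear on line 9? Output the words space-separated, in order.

Answer: high open

Derivation:
Line 1: ['purple', 'do'] (min_width=9, slack=6)
Line 2: ['matrix', 'in', 'house'] (min_width=15, slack=0)
Line 3: ['release', 'water'] (min_width=13, slack=2)
Line 4: ['desert', 'quick'] (min_width=12, slack=3)
Line 5: ['curtain', 'two', 'all'] (min_width=15, slack=0)
Line 6: ['walk', 'to', 'is', 'dust'] (min_width=15, slack=0)
Line 7: ['fish', 'support'] (min_width=12, slack=3)
Line 8: ['purple', 'tired'] (min_width=12, slack=3)
Line 9: ['high', 'open'] (min_width=9, slack=6)
Line 10: ['number'] (min_width=6, slack=9)
Line 11: ['structure'] (min_width=9, slack=6)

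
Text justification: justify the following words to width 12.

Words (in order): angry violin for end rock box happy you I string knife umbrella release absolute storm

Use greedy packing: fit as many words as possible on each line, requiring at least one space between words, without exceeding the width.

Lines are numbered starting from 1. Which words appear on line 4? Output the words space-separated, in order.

Answer: you I string

Derivation:
Line 1: ['angry', 'violin'] (min_width=12, slack=0)
Line 2: ['for', 'end', 'rock'] (min_width=12, slack=0)
Line 3: ['box', 'happy'] (min_width=9, slack=3)
Line 4: ['you', 'I', 'string'] (min_width=12, slack=0)
Line 5: ['knife'] (min_width=5, slack=7)
Line 6: ['umbrella'] (min_width=8, slack=4)
Line 7: ['release'] (min_width=7, slack=5)
Line 8: ['absolute'] (min_width=8, slack=4)
Line 9: ['storm'] (min_width=5, slack=7)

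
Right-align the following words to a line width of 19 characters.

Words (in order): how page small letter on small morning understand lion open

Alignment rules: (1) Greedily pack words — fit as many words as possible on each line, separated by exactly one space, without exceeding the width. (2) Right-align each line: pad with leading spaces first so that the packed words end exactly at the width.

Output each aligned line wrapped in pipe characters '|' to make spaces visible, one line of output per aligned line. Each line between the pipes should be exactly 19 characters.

Line 1: ['how', 'page', 'small'] (min_width=14, slack=5)
Line 2: ['letter', 'on', 'small'] (min_width=15, slack=4)
Line 3: ['morning', 'understand'] (min_width=18, slack=1)
Line 4: ['lion', 'open'] (min_width=9, slack=10)

Answer: |     how page small|
|    letter on small|
| morning understand|
|          lion open|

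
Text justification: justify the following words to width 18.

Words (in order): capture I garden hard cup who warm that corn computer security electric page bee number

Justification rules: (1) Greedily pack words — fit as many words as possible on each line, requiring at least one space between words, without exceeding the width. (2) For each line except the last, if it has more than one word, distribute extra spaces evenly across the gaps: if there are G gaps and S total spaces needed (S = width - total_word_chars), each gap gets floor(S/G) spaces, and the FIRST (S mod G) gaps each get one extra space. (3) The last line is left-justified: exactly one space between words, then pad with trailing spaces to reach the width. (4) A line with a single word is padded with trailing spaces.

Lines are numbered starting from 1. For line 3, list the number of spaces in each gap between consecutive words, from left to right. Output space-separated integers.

Line 1: ['capture', 'I', 'garden'] (min_width=16, slack=2)
Line 2: ['hard', 'cup', 'who', 'warm'] (min_width=17, slack=1)
Line 3: ['that', 'corn', 'computer'] (min_width=18, slack=0)
Line 4: ['security', 'electric'] (min_width=17, slack=1)
Line 5: ['page', 'bee', 'number'] (min_width=15, slack=3)

Answer: 1 1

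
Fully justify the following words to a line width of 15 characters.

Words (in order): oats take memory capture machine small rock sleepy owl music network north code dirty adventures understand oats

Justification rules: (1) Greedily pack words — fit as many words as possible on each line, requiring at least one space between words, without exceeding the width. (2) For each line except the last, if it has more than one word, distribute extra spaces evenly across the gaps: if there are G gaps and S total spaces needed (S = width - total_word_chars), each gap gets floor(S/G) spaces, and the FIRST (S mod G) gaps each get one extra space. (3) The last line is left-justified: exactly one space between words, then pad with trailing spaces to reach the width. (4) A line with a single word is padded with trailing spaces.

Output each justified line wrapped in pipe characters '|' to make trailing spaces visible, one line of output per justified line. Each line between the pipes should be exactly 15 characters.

Line 1: ['oats', 'take'] (min_width=9, slack=6)
Line 2: ['memory', 'capture'] (min_width=14, slack=1)
Line 3: ['machine', 'small'] (min_width=13, slack=2)
Line 4: ['rock', 'sleepy', 'owl'] (min_width=15, slack=0)
Line 5: ['music', 'network'] (min_width=13, slack=2)
Line 6: ['north', 'code'] (min_width=10, slack=5)
Line 7: ['dirty'] (min_width=5, slack=10)
Line 8: ['adventures'] (min_width=10, slack=5)
Line 9: ['understand', 'oats'] (min_width=15, slack=0)

Answer: |oats       take|
|memory  capture|
|machine   small|
|rock sleepy owl|
|music   network|
|north      code|
|dirty          |
|adventures     |
|understand oats|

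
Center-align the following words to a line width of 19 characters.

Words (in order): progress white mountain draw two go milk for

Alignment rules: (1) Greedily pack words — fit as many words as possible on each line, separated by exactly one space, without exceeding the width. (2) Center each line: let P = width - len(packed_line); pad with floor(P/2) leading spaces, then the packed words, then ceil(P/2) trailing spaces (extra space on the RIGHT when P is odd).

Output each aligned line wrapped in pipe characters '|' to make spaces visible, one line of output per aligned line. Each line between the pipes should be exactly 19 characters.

Answer: |  progress white   |
| mountain draw two |
|    go milk for    |

Derivation:
Line 1: ['progress', 'white'] (min_width=14, slack=5)
Line 2: ['mountain', 'draw', 'two'] (min_width=17, slack=2)
Line 3: ['go', 'milk', 'for'] (min_width=11, slack=8)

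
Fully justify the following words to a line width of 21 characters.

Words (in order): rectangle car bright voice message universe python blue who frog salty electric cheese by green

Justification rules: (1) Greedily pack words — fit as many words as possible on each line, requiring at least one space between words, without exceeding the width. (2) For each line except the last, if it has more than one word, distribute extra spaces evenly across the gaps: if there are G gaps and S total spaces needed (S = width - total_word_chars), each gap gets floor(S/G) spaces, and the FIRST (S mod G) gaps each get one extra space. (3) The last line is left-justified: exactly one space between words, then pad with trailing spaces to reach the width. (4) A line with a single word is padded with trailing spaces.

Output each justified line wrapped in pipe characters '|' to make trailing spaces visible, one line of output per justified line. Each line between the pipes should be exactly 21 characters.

Answer: |rectangle  car bright|
|voice         message|
|universe  python blue|
|who     frog    salty|
|electric   cheese  by|
|green                |

Derivation:
Line 1: ['rectangle', 'car', 'bright'] (min_width=20, slack=1)
Line 2: ['voice', 'message'] (min_width=13, slack=8)
Line 3: ['universe', 'python', 'blue'] (min_width=20, slack=1)
Line 4: ['who', 'frog', 'salty'] (min_width=14, slack=7)
Line 5: ['electric', 'cheese', 'by'] (min_width=18, slack=3)
Line 6: ['green'] (min_width=5, slack=16)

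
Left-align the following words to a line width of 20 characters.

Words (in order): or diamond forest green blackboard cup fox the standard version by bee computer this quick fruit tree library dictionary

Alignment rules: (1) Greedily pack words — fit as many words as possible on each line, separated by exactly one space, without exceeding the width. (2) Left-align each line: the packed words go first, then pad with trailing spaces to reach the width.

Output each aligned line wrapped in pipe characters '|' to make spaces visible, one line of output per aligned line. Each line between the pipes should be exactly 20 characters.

Line 1: ['or', 'diamond', 'forest'] (min_width=17, slack=3)
Line 2: ['green', 'blackboard', 'cup'] (min_width=20, slack=0)
Line 3: ['fox', 'the', 'standard'] (min_width=16, slack=4)
Line 4: ['version', 'by', 'bee'] (min_width=14, slack=6)
Line 5: ['computer', 'this', 'quick'] (min_width=19, slack=1)
Line 6: ['fruit', 'tree', 'library'] (min_width=18, slack=2)
Line 7: ['dictionary'] (min_width=10, slack=10)

Answer: |or diamond forest   |
|green blackboard cup|
|fox the standard    |
|version by bee      |
|computer this quick |
|fruit tree library  |
|dictionary          |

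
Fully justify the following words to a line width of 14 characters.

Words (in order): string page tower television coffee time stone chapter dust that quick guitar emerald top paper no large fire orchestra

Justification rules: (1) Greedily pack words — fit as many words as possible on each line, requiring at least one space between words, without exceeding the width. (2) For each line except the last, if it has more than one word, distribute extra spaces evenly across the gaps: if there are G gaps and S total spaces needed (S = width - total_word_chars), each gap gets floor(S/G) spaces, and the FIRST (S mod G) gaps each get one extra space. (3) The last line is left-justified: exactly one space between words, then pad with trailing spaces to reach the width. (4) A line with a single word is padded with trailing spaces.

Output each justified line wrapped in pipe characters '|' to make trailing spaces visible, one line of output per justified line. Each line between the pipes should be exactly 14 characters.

Answer: |string    page|
|tower         |
|television    |
|coffee    time|
|stone  chapter|
|dust      that|
|quick   guitar|
|emerald    top|
|paper no large|
|fire orchestra|

Derivation:
Line 1: ['string', 'page'] (min_width=11, slack=3)
Line 2: ['tower'] (min_width=5, slack=9)
Line 3: ['television'] (min_width=10, slack=4)
Line 4: ['coffee', 'time'] (min_width=11, slack=3)
Line 5: ['stone', 'chapter'] (min_width=13, slack=1)
Line 6: ['dust', 'that'] (min_width=9, slack=5)
Line 7: ['quick', 'guitar'] (min_width=12, slack=2)
Line 8: ['emerald', 'top'] (min_width=11, slack=3)
Line 9: ['paper', 'no', 'large'] (min_width=14, slack=0)
Line 10: ['fire', 'orchestra'] (min_width=14, slack=0)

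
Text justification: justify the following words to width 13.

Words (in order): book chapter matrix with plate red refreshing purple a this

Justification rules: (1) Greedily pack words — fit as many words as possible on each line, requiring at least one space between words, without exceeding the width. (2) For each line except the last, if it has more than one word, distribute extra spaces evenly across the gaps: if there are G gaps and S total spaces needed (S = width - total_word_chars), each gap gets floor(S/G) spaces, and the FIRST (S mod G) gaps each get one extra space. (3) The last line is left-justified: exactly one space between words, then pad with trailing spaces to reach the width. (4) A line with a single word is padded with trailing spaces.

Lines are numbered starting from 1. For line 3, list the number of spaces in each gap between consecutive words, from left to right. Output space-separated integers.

Line 1: ['book', 'chapter'] (min_width=12, slack=1)
Line 2: ['matrix', 'with'] (min_width=11, slack=2)
Line 3: ['plate', 'red'] (min_width=9, slack=4)
Line 4: ['refreshing'] (min_width=10, slack=3)
Line 5: ['purple', 'a', 'this'] (min_width=13, slack=0)

Answer: 5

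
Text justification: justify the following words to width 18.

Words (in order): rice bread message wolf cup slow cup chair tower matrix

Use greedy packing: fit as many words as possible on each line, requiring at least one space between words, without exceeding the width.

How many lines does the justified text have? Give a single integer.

Line 1: ['rice', 'bread', 'message'] (min_width=18, slack=0)
Line 2: ['wolf', 'cup', 'slow', 'cup'] (min_width=17, slack=1)
Line 3: ['chair', 'tower', 'matrix'] (min_width=18, slack=0)
Total lines: 3

Answer: 3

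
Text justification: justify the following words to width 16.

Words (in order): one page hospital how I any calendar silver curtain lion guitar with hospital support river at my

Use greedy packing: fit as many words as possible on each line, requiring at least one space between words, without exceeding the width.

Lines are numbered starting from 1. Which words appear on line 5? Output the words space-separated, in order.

Answer: lion guitar with

Derivation:
Line 1: ['one', 'page'] (min_width=8, slack=8)
Line 2: ['hospital', 'how', 'I'] (min_width=14, slack=2)
Line 3: ['any', 'calendar'] (min_width=12, slack=4)
Line 4: ['silver', 'curtain'] (min_width=14, slack=2)
Line 5: ['lion', 'guitar', 'with'] (min_width=16, slack=0)
Line 6: ['hospital', 'support'] (min_width=16, slack=0)
Line 7: ['river', 'at', 'my'] (min_width=11, slack=5)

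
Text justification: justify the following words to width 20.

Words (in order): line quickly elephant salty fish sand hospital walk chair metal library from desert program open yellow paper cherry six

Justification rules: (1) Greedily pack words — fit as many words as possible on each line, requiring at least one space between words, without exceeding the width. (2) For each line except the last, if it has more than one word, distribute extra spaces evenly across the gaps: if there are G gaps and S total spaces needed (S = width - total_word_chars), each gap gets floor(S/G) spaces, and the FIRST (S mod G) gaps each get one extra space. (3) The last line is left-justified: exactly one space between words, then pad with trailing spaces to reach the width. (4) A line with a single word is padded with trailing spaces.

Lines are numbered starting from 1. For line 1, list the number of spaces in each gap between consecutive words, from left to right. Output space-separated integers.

Line 1: ['line', 'quickly'] (min_width=12, slack=8)
Line 2: ['elephant', 'salty', 'fish'] (min_width=19, slack=1)
Line 3: ['sand', 'hospital', 'walk'] (min_width=18, slack=2)
Line 4: ['chair', 'metal', 'library'] (min_width=19, slack=1)
Line 5: ['from', 'desert', 'program'] (min_width=19, slack=1)
Line 6: ['open', 'yellow', 'paper'] (min_width=17, slack=3)
Line 7: ['cherry', 'six'] (min_width=10, slack=10)

Answer: 9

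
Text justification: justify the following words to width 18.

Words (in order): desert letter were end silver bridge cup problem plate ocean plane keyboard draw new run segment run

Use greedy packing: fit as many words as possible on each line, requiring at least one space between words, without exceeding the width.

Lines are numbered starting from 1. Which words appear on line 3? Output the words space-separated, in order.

Answer: cup problem plate

Derivation:
Line 1: ['desert', 'letter', 'were'] (min_width=18, slack=0)
Line 2: ['end', 'silver', 'bridge'] (min_width=17, slack=1)
Line 3: ['cup', 'problem', 'plate'] (min_width=17, slack=1)
Line 4: ['ocean', 'plane'] (min_width=11, slack=7)
Line 5: ['keyboard', 'draw', 'new'] (min_width=17, slack=1)
Line 6: ['run', 'segment', 'run'] (min_width=15, slack=3)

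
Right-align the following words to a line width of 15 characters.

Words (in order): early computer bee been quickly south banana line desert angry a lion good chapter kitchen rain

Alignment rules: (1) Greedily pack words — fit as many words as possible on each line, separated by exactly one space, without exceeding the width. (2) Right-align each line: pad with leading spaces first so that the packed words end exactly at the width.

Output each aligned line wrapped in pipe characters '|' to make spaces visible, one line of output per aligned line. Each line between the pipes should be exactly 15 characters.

Line 1: ['early', 'computer'] (min_width=14, slack=1)
Line 2: ['bee', 'been'] (min_width=8, slack=7)
Line 3: ['quickly', 'south'] (min_width=13, slack=2)
Line 4: ['banana', 'line'] (min_width=11, slack=4)
Line 5: ['desert', 'angry', 'a'] (min_width=14, slack=1)
Line 6: ['lion', 'good'] (min_width=9, slack=6)
Line 7: ['chapter', 'kitchen'] (min_width=15, slack=0)
Line 8: ['rain'] (min_width=4, slack=11)

Answer: | early computer|
|       bee been|
|  quickly south|
|    banana line|
| desert angry a|
|      lion good|
|chapter kitchen|
|           rain|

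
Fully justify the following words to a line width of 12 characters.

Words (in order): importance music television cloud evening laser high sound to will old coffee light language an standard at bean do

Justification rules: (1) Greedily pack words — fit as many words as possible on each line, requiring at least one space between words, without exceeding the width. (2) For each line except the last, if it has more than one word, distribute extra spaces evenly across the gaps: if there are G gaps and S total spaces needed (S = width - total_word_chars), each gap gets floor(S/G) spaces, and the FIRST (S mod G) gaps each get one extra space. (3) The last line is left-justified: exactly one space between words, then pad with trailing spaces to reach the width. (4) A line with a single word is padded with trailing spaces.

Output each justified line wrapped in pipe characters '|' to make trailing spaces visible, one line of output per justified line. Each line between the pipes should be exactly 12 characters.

Line 1: ['importance'] (min_width=10, slack=2)
Line 2: ['music'] (min_width=5, slack=7)
Line 3: ['television'] (min_width=10, slack=2)
Line 4: ['cloud'] (min_width=5, slack=7)
Line 5: ['evening'] (min_width=7, slack=5)
Line 6: ['laser', 'high'] (min_width=10, slack=2)
Line 7: ['sound', 'to'] (min_width=8, slack=4)
Line 8: ['will', 'old'] (min_width=8, slack=4)
Line 9: ['coffee', 'light'] (min_width=12, slack=0)
Line 10: ['language', 'an'] (min_width=11, slack=1)
Line 11: ['standard', 'at'] (min_width=11, slack=1)
Line 12: ['bean', 'do'] (min_width=7, slack=5)

Answer: |importance  |
|music       |
|television  |
|cloud       |
|evening     |
|laser   high|
|sound     to|
|will     old|
|coffee light|
|language  an|
|standard  at|
|bean do     |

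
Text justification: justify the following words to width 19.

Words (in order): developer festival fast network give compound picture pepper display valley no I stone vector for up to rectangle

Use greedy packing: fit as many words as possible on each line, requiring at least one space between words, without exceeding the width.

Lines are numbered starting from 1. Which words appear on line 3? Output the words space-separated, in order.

Line 1: ['developer', 'festival'] (min_width=18, slack=1)
Line 2: ['fast', 'network', 'give'] (min_width=17, slack=2)
Line 3: ['compound', 'picture'] (min_width=16, slack=3)
Line 4: ['pepper', 'display'] (min_width=14, slack=5)
Line 5: ['valley', 'no', 'I', 'stone'] (min_width=17, slack=2)
Line 6: ['vector', 'for', 'up', 'to'] (min_width=16, slack=3)
Line 7: ['rectangle'] (min_width=9, slack=10)

Answer: compound picture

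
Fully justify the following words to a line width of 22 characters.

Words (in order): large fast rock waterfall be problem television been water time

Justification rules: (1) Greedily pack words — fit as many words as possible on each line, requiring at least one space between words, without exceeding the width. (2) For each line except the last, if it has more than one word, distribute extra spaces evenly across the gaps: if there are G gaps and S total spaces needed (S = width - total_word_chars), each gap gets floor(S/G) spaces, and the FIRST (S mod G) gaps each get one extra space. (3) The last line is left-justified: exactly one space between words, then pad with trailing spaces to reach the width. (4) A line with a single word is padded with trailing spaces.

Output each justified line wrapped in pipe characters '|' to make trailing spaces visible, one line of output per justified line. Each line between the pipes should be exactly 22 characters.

Line 1: ['large', 'fast', 'rock'] (min_width=15, slack=7)
Line 2: ['waterfall', 'be', 'problem'] (min_width=20, slack=2)
Line 3: ['television', 'been', 'water'] (min_width=21, slack=1)
Line 4: ['time'] (min_width=4, slack=18)

Answer: |large     fast    rock|
|waterfall  be  problem|
|television  been water|
|time                  |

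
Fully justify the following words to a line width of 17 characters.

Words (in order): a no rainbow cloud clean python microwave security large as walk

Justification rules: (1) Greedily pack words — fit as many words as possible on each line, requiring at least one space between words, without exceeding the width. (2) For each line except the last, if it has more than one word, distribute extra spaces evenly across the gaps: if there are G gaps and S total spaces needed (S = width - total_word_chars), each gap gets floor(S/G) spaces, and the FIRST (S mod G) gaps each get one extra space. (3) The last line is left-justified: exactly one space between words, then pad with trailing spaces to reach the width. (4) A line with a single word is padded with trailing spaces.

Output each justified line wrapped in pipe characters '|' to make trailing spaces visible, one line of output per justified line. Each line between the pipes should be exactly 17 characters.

Answer: |a    no   rainbow|
|cloud       clean|
|python  microwave|
|security large as|
|walk             |

Derivation:
Line 1: ['a', 'no', 'rainbow'] (min_width=12, slack=5)
Line 2: ['cloud', 'clean'] (min_width=11, slack=6)
Line 3: ['python', 'microwave'] (min_width=16, slack=1)
Line 4: ['security', 'large', 'as'] (min_width=17, slack=0)
Line 5: ['walk'] (min_width=4, slack=13)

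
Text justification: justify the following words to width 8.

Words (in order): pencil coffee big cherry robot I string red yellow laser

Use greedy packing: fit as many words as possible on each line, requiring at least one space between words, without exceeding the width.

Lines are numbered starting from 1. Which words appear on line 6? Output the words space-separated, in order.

Answer: string

Derivation:
Line 1: ['pencil'] (min_width=6, slack=2)
Line 2: ['coffee'] (min_width=6, slack=2)
Line 3: ['big'] (min_width=3, slack=5)
Line 4: ['cherry'] (min_width=6, slack=2)
Line 5: ['robot', 'I'] (min_width=7, slack=1)
Line 6: ['string'] (min_width=6, slack=2)
Line 7: ['red'] (min_width=3, slack=5)
Line 8: ['yellow'] (min_width=6, slack=2)
Line 9: ['laser'] (min_width=5, slack=3)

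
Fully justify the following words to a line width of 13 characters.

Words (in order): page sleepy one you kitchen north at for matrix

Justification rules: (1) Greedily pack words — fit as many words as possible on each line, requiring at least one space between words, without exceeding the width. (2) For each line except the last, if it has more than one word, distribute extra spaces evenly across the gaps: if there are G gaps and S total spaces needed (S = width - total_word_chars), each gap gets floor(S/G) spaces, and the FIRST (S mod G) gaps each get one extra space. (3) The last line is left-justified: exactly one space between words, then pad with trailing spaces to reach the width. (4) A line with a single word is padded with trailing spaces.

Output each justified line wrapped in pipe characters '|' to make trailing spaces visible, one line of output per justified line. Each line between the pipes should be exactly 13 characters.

Line 1: ['page', 'sleepy'] (min_width=11, slack=2)
Line 2: ['one', 'you'] (min_width=7, slack=6)
Line 3: ['kitchen', 'north'] (min_width=13, slack=0)
Line 4: ['at', 'for', 'matrix'] (min_width=13, slack=0)

Answer: |page   sleepy|
|one       you|
|kitchen north|
|at for matrix|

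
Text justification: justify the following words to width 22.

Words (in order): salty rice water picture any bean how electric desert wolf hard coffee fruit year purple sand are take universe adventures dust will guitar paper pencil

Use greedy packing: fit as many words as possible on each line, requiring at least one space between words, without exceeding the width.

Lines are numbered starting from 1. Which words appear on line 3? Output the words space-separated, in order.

Answer: electric desert wolf

Derivation:
Line 1: ['salty', 'rice', 'water'] (min_width=16, slack=6)
Line 2: ['picture', 'any', 'bean', 'how'] (min_width=20, slack=2)
Line 3: ['electric', 'desert', 'wolf'] (min_width=20, slack=2)
Line 4: ['hard', 'coffee', 'fruit', 'year'] (min_width=22, slack=0)
Line 5: ['purple', 'sand', 'are', 'take'] (min_width=20, slack=2)
Line 6: ['universe', 'adventures'] (min_width=19, slack=3)
Line 7: ['dust', 'will', 'guitar', 'paper'] (min_width=22, slack=0)
Line 8: ['pencil'] (min_width=6, slack=16)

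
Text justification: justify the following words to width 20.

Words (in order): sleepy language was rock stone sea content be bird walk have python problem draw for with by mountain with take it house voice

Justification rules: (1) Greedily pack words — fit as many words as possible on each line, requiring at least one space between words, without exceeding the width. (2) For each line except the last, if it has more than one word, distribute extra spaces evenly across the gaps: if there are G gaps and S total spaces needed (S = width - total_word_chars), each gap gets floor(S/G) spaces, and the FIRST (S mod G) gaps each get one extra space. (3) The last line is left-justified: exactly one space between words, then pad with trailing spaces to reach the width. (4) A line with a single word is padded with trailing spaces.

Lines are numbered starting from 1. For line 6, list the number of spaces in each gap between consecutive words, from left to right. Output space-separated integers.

Line 1: ['sleepy', 'language', 'was'] (min_width=19, slack=1)
Line 2: ['rock', 'stone', 'sea'] (min_width=14, slack=6)
Line 3: ['content', 'be', 'bird', 'walk'] (min_width=20, slack=0)
Line 4: ['have', 'python', 'problem'] (min_width=19, slack=1)
Line 5: ['draw', 'for', 'with', 'by'] (min_width=16, slack=4)
Line 6: ['mountain', 'with', 'take'] (min_width=18, slack=2)
Line 7: ['it', 'house', 'voice'] (min_width=14, slack=6)

Answer: 2 2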